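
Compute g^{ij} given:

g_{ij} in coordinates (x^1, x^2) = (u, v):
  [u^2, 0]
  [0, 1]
The metric is diagonal, so g^{ij} is diagonal with entries 1/g_{ii}: diag(1/(u^2), 1).
g^{ij}:
  [1/u^2, 0]
  [0, 1]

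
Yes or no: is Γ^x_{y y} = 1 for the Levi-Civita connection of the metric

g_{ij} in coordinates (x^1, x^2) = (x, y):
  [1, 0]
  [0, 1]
Γ^x_{y y} = (1/2) g^{xx} (∂_y g_{xy} + ∂_y g_{xy} - ∂_x g_{yy}) = (1/2)(1)((0) + (0) - (0)) = 0
This differs from the proposed value 1.
No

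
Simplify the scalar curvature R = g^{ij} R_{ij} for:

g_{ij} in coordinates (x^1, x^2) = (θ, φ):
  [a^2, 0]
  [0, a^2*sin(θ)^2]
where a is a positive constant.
Non-zero Christoffel symbols (Γ^k_{ij} = Γ^k_{ji}):
Γ^θ_{φ φ} = -sin(2*θ)/2
Γ^φ_{θ φ} = 1/tan(θ)
Ricci tensor (R_{ij} = R^k_{ikj}): R_{θθ} = 1, R_{θφ} = 0, R_{φφ} = sin(θ)^2
Inverse metric: g^{θθ} = 1/a^2, g^{φφ} = 1/(a^2*sin(θ)^2)
R = g^{ij} R_{ij} = (1/a^2)(1) + (1/(a^2*sin(θ)^2))(sin(θ)^2) = 2/a^2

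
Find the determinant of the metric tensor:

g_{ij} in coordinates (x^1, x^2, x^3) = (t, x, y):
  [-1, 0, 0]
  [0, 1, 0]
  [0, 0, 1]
Diagonal metric: det(g) = g_{11}·g_{22}·g_{33}
= (-1)·(1)·(1)
det(g) = -1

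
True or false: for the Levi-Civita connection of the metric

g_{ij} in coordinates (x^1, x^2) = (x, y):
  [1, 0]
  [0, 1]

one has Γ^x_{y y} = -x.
Γ^x_{y y} = (1/2) g^{xx} (∂_y g_{xy} + ∂_y g_{xy} - ∂_x g_{yy}) = (1/2)(1)((0) + (0) - (0)) = 0
This differs from the proposed value -x.
False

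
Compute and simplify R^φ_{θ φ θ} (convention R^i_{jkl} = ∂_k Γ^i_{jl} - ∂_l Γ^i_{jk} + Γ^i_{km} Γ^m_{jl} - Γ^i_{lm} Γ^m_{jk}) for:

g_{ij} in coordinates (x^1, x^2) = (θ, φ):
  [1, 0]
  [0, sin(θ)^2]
Non-zero Christoffel symbols (Γ^k_{ij} = Γ^k_{ji}):
Γ^θ_{φ φ} = -sin(2*θ)/2
Γ^φ_{θ φ} = 1/tan(θ)
R^φ_{θ φ θ} = ∂_φ Γ^φ_{θ θ} - ∂_θ Γ^φ_{θ φ} + Γ^φ_{φ m} Γ^m_{θ θ} - Γ^φ_{θ m} Γ^m_{θ φ}
  = (0) - (-1/sin(θ)^2) + (0) - (1/tan(θ)^2) = 1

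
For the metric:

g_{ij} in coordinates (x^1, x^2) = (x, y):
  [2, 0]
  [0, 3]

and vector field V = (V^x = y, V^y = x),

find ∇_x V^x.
All Christoffel symbols are zero.
∇_x V^x = ∂_x V^x + Γ^x_{x j} V^j
  = (0) + (0)(y) + (0)(x)
  = 0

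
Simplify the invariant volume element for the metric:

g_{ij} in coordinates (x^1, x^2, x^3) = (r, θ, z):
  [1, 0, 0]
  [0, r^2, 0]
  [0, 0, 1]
det(g) = r^2
√|det(g)| = r
Volume element: dV = r dr dθ dz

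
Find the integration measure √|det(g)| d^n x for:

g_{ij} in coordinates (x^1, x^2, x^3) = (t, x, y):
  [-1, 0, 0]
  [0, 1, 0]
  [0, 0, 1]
det(g) = -1
√|det(g)| = 1
Volume element: dV = 1 dt dx dy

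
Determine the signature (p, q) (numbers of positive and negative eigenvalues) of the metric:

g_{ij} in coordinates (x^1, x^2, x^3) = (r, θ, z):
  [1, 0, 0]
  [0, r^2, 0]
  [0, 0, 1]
The metric is diagonal, so its eigenvalues are the diagonal entries: 1, r^2, 1 (at a generic point, where coordinate-dependent entries are positive).
3 positive, 0 negative.
(3, 0) - Riemannian (positive definite)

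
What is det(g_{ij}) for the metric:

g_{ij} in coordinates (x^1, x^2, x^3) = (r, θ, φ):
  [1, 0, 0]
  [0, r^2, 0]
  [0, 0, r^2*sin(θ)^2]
Diagonal metric: det(g) = g_{11}·g_{22}·g_{33}
= (1)·(r^2)·(r^2*sin(θ)^2)
det(g) = r^4*sin(θ)^2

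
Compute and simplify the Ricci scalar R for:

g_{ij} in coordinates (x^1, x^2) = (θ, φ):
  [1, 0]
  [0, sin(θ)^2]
Non-zero Christoffel symbols (Γ^k_{ij} = Γ^k_{ji}):
Γ^θ_{φ φ} = -sin(2*θ)/2
Γ^φ_{θ φ} = 1/tan(θ)
Ricci tensor (R_{ij} = R^k_{ikj}): R_{θθ} = 1, R_{θφ} = 0, R_{φφ} = sin(θ)^2
Inverse metric: g^{θθ} = 1, g^{φφ} = 1/sin(θ)^2
R = g^{ij} R_{ij} = (1)(1) + (1/sin(θ)^2)(sin(θ)^2) = 2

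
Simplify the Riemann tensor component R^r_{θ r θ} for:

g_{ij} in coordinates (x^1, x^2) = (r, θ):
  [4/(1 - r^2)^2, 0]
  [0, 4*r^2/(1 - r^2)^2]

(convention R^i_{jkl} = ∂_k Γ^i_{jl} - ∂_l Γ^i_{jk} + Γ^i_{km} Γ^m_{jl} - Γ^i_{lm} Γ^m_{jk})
Non-zero Christoffel symbols (Γ^k_{ij} = Γ^k_{ji}):
Γ^r_{r r} = 2*r/(1 - r^2)
Γ^r_{θ θ} = (r^3 + r)/(r^2 - 1)
Γ^θ_{r θ} = (-r^2 - 1)/(r^3 - r)
R^r_{θ r θ} = ∂_r Γ^r_{θ θ} - ∂_θ Γ^r_{θ r} + Γ^r_{r m} Γ^m_{θ θ} - Γ^r_{θ m} Γ^m_{θ r}
  = ((r^4 - 4*r^2 - 1)/(r^2 - 1)^2) - (0) + (-2*r^2*(r^2 + 1)/(r^2 - 1)^2) - (-(r^2 + 1)^2/(r^2 - 1)^2) = -4*r^2/(r^2 - 1)^2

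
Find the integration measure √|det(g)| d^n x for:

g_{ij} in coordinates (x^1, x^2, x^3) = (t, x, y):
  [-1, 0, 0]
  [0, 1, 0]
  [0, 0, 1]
det(g) = -1
√|det(g)| = 1
Volume element: dV = 1 dt dx dy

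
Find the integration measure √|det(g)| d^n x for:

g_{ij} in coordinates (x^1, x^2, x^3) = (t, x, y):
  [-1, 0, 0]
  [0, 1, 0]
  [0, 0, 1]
det(g) = -1
√|det(g)| = 1
Volume element: dV = 1 dt dx dy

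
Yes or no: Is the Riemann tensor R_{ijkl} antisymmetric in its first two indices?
R_{ijkl} = -R_{jikl} (follows from metric compatibility).
Yes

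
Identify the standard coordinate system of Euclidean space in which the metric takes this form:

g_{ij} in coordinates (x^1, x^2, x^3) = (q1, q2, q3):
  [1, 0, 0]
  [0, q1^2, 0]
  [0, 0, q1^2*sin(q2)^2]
The line element ds^2 = dq1^2 + q1^2 dq2^2 + q1^2 sin(q2)^2 dq3^2 is dr^2 + r^2 dθ^2 + r^2 sin(θ)^2 dφ^2 with q1 = r, q2 = θ, q3 = φ.
spherical coordinates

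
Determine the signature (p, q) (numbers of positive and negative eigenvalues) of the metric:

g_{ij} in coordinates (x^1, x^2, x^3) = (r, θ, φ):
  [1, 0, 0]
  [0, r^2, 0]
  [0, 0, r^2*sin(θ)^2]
The metric is diagonal, so its eigenvalues are the diagonal entries: 1, r^2, r^2*sin(θ)^2 (at a generic point, where coordinate-dependent entries are positive).
3 positive, 0 negative.
(3, 0) - Riemannian (positive definite)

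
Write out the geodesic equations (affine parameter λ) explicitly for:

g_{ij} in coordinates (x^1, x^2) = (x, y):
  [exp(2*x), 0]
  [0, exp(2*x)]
Geodesic equation: d^2x^k/dλ^2 + Γ^k_{ij} (dx^i/dλ)(dx^j/dλ) = 0.
Non-zero Christoffel symbols:
Γ^x_{x x} = 1
Γ^x_{y y} = -1
Γ^y_{x y} = 1
Substituting (the symmetric pair Γ^k_{ij}, Γ^k_{ji} combines into a factor 2):
d^2x/dλ^2 + (dx/dλ)^2 - (dy/dλ)^2 = 0
d^2y/dλ^2 + 2 (dx/dλ)(dy/dλ) = 0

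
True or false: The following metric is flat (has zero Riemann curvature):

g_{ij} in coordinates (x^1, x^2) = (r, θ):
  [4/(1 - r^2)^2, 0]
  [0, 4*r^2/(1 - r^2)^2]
Non-zero Christoffel symbols:
Γ^r_{r r} = 2*r/(1 - r^2)
Γ^r_{θ θ} = (r^3 + r)/(r^2 - 1)
Γ^θ_{r θ} = (-r^2 - 1)/(r^3 - r)
Ricci tensor: R_{rr} = -4/(r^2 - 1)^2, R_{rθ} = 0, R_{θθ} = -4*r^2/(r^2 - 1)^2
The Ricci tensor is non-zero, so the Riemann tensor is non-zero: not flat.
False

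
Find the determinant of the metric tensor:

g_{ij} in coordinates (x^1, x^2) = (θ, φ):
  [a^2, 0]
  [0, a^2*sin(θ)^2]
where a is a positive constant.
For a 2×2 metric: det(g) = g_{11}·g_{22} - g_{12}·g_{21}
= (a^2)·(a^2*sin(θ)^2) - (0)·(0)
= a^4*sin(θ)^2 - 0
det(g) = a^4*sin(θ)^2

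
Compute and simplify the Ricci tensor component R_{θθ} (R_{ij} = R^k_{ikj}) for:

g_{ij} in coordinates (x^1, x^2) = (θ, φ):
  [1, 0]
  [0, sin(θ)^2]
Non-zero Christoffel symbols (Γ^k_{ij} = Γ^k_{ji}):
Γ^θ_{φ φ} = -sin(2*θ)/2
Γ^φ_{θ φ} = 1/tan(θ)
R^θ_{θ θ θ} = 0 (a repeated index in an antisymmetric pair)
R^φ_{θ φ θ} = ∂_φ Γ^φ_{θ θ} - ∂_θ Γ^φ_{θ φ} + Γ^φ_{φ m} Γ^m_{θ θ} - Γ^φ_{θ m} Γ^m_{θ φ}
  = (0) - (-1/sin(θ)^2) + (0) - (1/tan(θ)^2) = 1
R_{θθ} = R^θ_{θ θ θ} + R^φ_{θ φ θ} = (0) + (1) = 1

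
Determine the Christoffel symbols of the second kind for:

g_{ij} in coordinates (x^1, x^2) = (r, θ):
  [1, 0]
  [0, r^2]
Using Γ^k_{ij} = (1/2) g^{km} (∂_i g_{mj} + ∂_j g_{mi} - ∂_m g_{ij}); the metric is diagonal, so only the m = k term contributes.
Non-zero symbols (using the symmetry Γ^k_{ij} = Γ^k_{ji}):
Γ^r_{θ θ} = (1/2) g^{rr} (∂_θ g_{rθ} + ∂_θ g_{rθ} - ∂_r g_{θθ}) = (1/2)(1)((0) + (0) - (2*r)) = -r
Γ^θ_{r θ} = (1/2) g^{θθ} (∂_r g_{θθ} + ∂_θ g_{θr} - ∂_θ g_{rθ}) = (1/2)(1/r^2)((2*r) + (0) - (0)) = 1/r
All other Christoffel symbols are zero.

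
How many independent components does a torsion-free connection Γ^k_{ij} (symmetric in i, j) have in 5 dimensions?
Γ^k_{ij} has n choices for the upper index and n(n+1)/2 independent symmetric lower index pairs.
Total = 5 × 5×6/2 = 5 × 15 = 75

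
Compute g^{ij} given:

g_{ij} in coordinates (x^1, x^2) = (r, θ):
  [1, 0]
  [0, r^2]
The metric is diagonal, so g^{ij} is diagonal with entries 1/g_{ii}: diag(1, 1/(r^2)).
g^{ij}:
  [1, 0]
  [0, 1/r^2]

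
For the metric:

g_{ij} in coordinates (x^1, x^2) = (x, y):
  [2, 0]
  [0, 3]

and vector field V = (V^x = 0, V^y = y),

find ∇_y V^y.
All Christoffel symbols are zero.
∇_y V^y = ∂_y V^y + Γ^y_{y j} V^j
  = (1) + (0)(0) + (0)(y)
  = 1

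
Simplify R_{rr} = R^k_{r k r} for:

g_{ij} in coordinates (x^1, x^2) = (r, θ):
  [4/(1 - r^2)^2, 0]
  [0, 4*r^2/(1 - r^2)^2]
Non-zero Christoffel symbols (Γ^k_{ij} = Γ^k_{ji}):
Γ^r_{r r} = 2*r/(1 - r^2)
Γ^r_{θ θ} = (r^3 + r)/(r^2 - 1)
Γ^θ_{r θ} = (-r^2 - 1)/(r^3 - r)
R^r_{r r r} = 0 (a repeated index in an antisymmetric pair)
R^θ_{r θ r} = ∂_θ Γ^θ_{r r} - ∂_r Γ^θ_{r θ} + Γ^θ_{θ m} Γ^m_{r r} - Γ^θ_{r m} Γ^m_{r θ}
  = (0) - ((r^4 + 4*r^2 - 1)/(r^3 - r)^2) + (2*(r^2 + 1)/(r^2 - 1)^2) - ((r^2 + 1)^2/(r^3 - r)^2) = -4/(r^2 - 1)^2
R_{rr} = R^r_{r r r} + R^θ_{r θ r} = (0) + (-4/(r^2 - 1)^2) = -4/(r^2 - 1)^2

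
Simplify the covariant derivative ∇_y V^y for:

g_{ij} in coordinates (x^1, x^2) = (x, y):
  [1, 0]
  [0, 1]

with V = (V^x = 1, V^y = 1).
All Christoffel symbols are zero.
∇_y V^y = ∂_y V^y + Γ^y_{y j} V^j
  = (0) + (0)(1) + (0)(1)
  = 0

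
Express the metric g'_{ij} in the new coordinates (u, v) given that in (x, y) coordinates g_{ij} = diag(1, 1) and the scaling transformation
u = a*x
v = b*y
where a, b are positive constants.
Invert the transformation: x = u/a, y = v/b
g'_{ij} = (∂x^k/∂x'^i)(∂x^l/∂x'^j) g_{kl}; with g_{kl} = δ_{kl} this is Σ_k (∂x^k/∂x'^i)(∂x^k/∂x'^j).
Jacobian: ∂x/∂u = 1/a, ∂x/∂v = 0, ∂y/∂u = 0, ∂y/∂v = 1/b
g'_{uu} = (1/a)(1/a) + (0)(0) = 1/a^2
g'_{uv} = (1/a)(0) + (0)(1/b) = 0
g'_{vv} = (0)(0) + (1/b)(1/b) = 1/b^2
g'_{ij} = diag(1/a^2, 1/b^2)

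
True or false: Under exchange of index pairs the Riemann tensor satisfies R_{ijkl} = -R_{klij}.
The pair-exchange symmetry has a plus sign: R_{ijkl} = +R_{klij}.
False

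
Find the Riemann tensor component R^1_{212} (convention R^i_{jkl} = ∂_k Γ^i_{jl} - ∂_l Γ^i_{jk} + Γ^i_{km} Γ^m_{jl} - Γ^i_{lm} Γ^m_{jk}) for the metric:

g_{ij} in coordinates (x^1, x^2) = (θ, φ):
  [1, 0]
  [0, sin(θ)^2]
Non-zero Christoffel symbols (Γ^k_{ij} = Γ^k_{ji}):
Γ^θ_{φ φ} = -sin(2*θ)/2
Γ^φ_{θ φ} = 1/tan(θ)
R^θ_{φ θ φ} = ∂_θ Γ^θ_{φ φ} - ∂_φ Γ^θ_{φ θ} + Γ^θ_{θ m} Γ^m_{φ φ} - Γ^θ_{φ m} Γ^m_{φ θ}
  = (-cos(2*θ)) - (0) + (0) - (-cos(θ)^2) = sin(θ)^2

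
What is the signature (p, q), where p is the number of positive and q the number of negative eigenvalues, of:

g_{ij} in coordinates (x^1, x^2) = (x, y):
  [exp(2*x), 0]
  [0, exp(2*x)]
The metric is diagonal, so its eigenvalues are the diagonal entries: exp(2*x), exp(2*x) (at a generic point, where coordinate-dependent entries are positive).
2 positive, 0 negative.
(2, 0) - Riemannian (positive definite)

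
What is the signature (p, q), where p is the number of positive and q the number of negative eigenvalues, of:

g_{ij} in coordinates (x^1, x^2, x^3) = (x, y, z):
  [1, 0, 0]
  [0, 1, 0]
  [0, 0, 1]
The metric is diagonal, so its eigenvalues are the diagonal entries: 1, 1, 1 (at a generic point, where coordinate-dependent entries are positive).
3 positive, 0 negative.
(3, 0) - Riemannian (positive definite)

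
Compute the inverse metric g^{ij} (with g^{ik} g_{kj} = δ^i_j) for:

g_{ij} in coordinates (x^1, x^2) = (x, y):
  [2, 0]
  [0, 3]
The metric is diagonal, so g^{ij} is diagonal with entries 1/g_{ii}: diag(1/2, 1/3).
g^{ij}:
  [1/2, 0]
  [0, 1/3]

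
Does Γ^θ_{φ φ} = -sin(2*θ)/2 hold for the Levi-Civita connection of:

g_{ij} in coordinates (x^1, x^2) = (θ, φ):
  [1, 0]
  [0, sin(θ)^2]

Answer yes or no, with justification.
Γ^θ_{φ φ} = (1/2) g^{θθ} (∂_φ g_{θφ} + ∂_φ g_{θφ} - ∂_θ g_{φφ}) = (1/2)(1)((0) + (0) - (sin(2*θ))) = -sin(2*θ)/2
This equals the proposed value -sin(2*θ)/2.
Yes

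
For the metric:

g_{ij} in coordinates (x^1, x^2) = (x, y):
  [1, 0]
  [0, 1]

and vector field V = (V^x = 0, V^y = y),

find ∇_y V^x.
All Christoffel symbols are zero.
∇_y V^x = ∂_y V^x + Γ^x_{y j} V^j
  = (0) + (0)(0) + (0)(y)
  = 0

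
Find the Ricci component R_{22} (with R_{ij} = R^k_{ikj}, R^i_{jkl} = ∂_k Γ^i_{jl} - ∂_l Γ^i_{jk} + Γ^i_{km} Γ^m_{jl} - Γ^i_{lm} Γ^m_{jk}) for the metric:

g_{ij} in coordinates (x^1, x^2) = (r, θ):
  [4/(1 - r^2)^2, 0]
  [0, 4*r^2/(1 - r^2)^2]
Non-zero Christoffel symbols (Γ^k_{ij} = Γ^k_{ji}):
Γ^r_{r r} = 2*r/(1 - r^2)
Γ^r_{θ θ} = (r^3 + r)/(r^2 - 1)
Γ^θ_{r θ} = (-r^2 - 1)/(r^3 - r)
R^r_{θ r θ} = ∂_r Γ^r_{θ θ} - ∂_θ Γ^r_{θ r} + Γ^r_{r m} Γ^m_{θ θ} - Γ^r_{θ m} Γ^m_{θ r}
  = ((r^4 - 4*r^2 - 1)/(r^2 - 1)^2) - (0) + (-2*r^2*(r^2 + 1)/(r^2 - 1)^2) - (-(r^2 + 1)^2/(r^2 - 1)^2) = -4*r^2/(r^2 - 1)^2
R^θ_{θ θ θ} = 0 (a repeated index in an antisymmetric pair)
R_{θθ} = R^r_{θ r θ} + R^θ_{θ θ θ} = (-4*r^2/(r^2 - 1)^2) + (0) = -4*r^2/(r^2 - 1)^2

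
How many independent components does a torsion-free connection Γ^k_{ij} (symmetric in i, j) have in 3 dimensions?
Γ^k_{ij} has n choices for the upper index and n(n+1)/2 independent symmetric lower index pairs.
Total = 3 × 3×4/2 = 3 × 6 = 18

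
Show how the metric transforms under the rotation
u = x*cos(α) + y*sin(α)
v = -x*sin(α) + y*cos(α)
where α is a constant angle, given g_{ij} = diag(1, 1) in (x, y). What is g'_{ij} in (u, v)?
Invert the transformation: x = u*cos(α) - v*sin(α), y = u*sin(α) + v*cos(α)
g'_{ij} = (∂x^k/∂x'^i)(∂x^l/∂x'^j) g_{kl}; with g_{kl} = δ_{kl} this is Σ_k (∂x^k/∂x'^i)(∂x^k/∂x'^j).
Jacobian: ∂x/∂u = cos(α), ∂x/∂v = -sin(α), ∂y/∂u = sin(α), ∂y/∂v = cos(α)
g'_{uu} = (cos(α))(cos(α)) + (sin(α))(sin(α)) = 1
g'_{uv} = (cos(α))(-sin(α)) + (sin(α))(cos(α)) = 0
g'_{vv} = (-sin(α))(-sin(α)) + (cos(α))(cos(α)) = 1
g'_{ij} = diag(1, 1)
The Euclidean metric is invariant under rotations.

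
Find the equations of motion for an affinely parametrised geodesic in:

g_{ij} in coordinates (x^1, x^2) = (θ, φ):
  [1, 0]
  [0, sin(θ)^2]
Geodesic equation: d^2x^k/dλ^2 + Γ^k_{ij} (dx^i/dλ)(dx^j/dλ) = 0.
Non-zero Christoffel symbols:
Γ^θ_{φ φ} = -sin(2*θ)/2
Γ^φ_{θ φ} = 1/tan(θ)
Substituting (the symmetric pair Γ^k_{ij}, Γ^k_{ji} combines into a factor 2):
d^2θ/dλ^2 - (sin(2*θ)/2) (dφ/dλ)^2 = 0
d^2φ/dλ^2 + (2/tan(θ)) (dθ/dλ)(dφ/dλ) = 0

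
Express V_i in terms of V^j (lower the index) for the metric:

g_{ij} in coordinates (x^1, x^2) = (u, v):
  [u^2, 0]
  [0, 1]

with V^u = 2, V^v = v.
V_i = g_{ij} V^j:
V_u = (u^2)(2) + (0)(v) = 2*u^2
V_v = (0)(2) + (1)(v) = v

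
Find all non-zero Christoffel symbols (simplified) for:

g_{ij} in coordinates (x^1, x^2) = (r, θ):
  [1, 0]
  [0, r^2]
Using Γ^k_{ij} = (1/2) g^{km} (∂_i g_{mj} + ∂_j g_{mi} - ∂_m g_{ij}); the metric is diagonal, so only the m = k term contributes.
Non-zero symbols (using the symmetry Γ^k_{ij} = Γ^k_{ji}):
Γ^r_{θ θ} = (1/2) g^{rr} (∂_θ g_{rθ} + ∂_θ g_{rθ} - ∂_r g_{θθ}) = (1/2)(1)((0) + (0) - (2*r)) = -r
Γ^θ_{r θ} = (1/2) g^{θθ} (∂_r g_{θθ} + ∂_θ g_{θr} - ∂_θ g_{rθ}) = (1/2)(1/r^2)((2*r) + (0) - (0)) = 1/r
All other Christoffel symbols are zero.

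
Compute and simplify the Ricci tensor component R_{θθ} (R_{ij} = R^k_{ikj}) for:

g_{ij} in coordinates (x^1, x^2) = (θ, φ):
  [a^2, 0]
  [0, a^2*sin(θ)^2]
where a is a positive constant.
Non-zero Christoffel symbols (Γ^k_{ij} = Γ^k_{ji}):
Γ^θ_{φ φ} = -sin(2*θ)/2
Γ^φ_{θ φ} = 1/tan(θ)
R^θ_{θ θ θ} = 0 (a repeated index in an antisymmetric pair)
R^φ_{θ φ θ} = ∂_φ Γ^φ_{θ θ} - ∂_θ Γ^φ_{θ φ} + Γ^φ_{φ m} Γ^m_{θ θ} - Γ^φ_{θ m} Γ^m_{θ φ}
  = (0) - (-1/sin(θ)^2) + (0) - (1/tan(θ)^2) = 1
R_{θθ} = R^θ_{θ θ θ} + R^φ_{θ φ θ} = (0) + (1) = 1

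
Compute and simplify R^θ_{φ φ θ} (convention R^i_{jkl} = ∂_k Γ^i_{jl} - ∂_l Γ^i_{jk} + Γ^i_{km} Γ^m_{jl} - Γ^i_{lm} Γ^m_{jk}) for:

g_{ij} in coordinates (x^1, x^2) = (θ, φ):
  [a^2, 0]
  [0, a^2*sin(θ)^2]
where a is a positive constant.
Non-zero Christoffel symbols (Γ^k_{ij} = Γ^k_{ji}):
Γ^θ_{φ φ} = -sin(2*θ)/2
Γ^φ_{θ φ} = 1/tan(θ)
R^θ_{φ φ θ} = ∂_φ Γ^θ_{φ θ} - ∂_θ Γ^θ_{φ φ} + Γ^θ_{φ m} Γ^m_{φ θ} - Γ^θ_{θ m} Γ^m_{φ φ}
  = (0) - (-cos(2*θ)) + (-cos(θ)^2) - (0) = -sin(θ)^2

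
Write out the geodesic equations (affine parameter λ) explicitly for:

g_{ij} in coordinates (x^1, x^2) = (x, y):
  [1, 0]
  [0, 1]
Geodesic equation: d^2x^k/dλ^2 + Γ^k_{ij} (dx^i/dλ)(dx^j/dλ) = 0.
All Christoffel symbols vanish, so the geodesics are straight lines:
d^2x/dλ^2 = 0
d^2y/dλ^2 = 0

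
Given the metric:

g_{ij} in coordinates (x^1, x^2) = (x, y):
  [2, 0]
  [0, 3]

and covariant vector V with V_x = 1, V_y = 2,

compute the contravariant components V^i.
Inverse metric (diagonal): g^{xx} = 1/2, g^{yy} = 1/3
V^i = g^{ij} V_j:
V^x = (1/2)(1) + (0)(2) = 1/2
V^y = (0)(1) + (1/3)(2) = 2/3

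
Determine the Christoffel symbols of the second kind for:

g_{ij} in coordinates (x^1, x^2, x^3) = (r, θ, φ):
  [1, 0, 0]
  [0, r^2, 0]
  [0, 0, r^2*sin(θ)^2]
Using Γ^k_{ij} = (1/2) g^{km} (∂_i g_{mj} + ∂_j g_{mi} - ∂_m g_{ij}); the metric is diagonal, so only the m = k term contributes.
Non-zero symbols (using the symmetry Γ^k_{ij} = Γ^k_{ji}):
Γ^r_{θ θ} = (1/2) g^{rr} (∂_θ g_{rθ} + ∂_θ g_{rθ} - ∂_r g_{θθ}) = (1/2)(1)((0) + (0) - (2*r)) = -r
Γ^r_{φ φ} = (1/2) g^{rr} (∂_φ g_{rφ} + ∂_φ g_{rφ} - ∂_r g_{φφ}) = (1/2)(1)((0) + (0) - (2*r*sin(θ)^2)) = -r*sin(θ)^2
Γ^θ_{r θ} = (1/2) g^{θθ} (∂_r g_{θθ} + ∂_θ g_{θr} - ∂_θ g_{rθ}) = (1/2)(1/r^2)((2*r) + (0) - (0)) = 1/r
Γ^θ_{φ φ} = (1/2) g^{θθ} (∂_φ g_{θφ} + ∂_φ g_{θφ} - ∂_θ g_{φφ}) = (1/2)(1/r^2)((0) + (0) - (r^2*sin(2*θ))) = -sin(2*θ)/2
Γ^φ_{r φ} = (1/2) g^{φφ} (∂_r g_{φφ} + ∂_φ g_{φr} - ∂_φ g_{rφ}) = (1/2)(1/(r^2*sin(θ)^2))((2*r*sin(θ)^2) + (0) - (0)) = 1/r
Γ^φ_{θ φ} = (1/2) g^{φφ} (∂_θ g_{φφ} + ∂_φ g_{φθ} - ∂_φ g_{θφ}) = (1/2)(1/(r^2*sin(θ)^2))((r^2*sin(2*θ)) + (0) - (0)) = 1/tan(θ)
All other Christoffel symbols are zero.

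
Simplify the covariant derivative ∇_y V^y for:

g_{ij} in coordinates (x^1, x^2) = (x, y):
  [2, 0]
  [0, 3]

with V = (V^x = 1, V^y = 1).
All Christoffel symbols are zero.
∇_y V^y = ∂_y V^y + Γ^y_{y j} V^j
  = (0) + (0)(1) + (0)(1)
  = 0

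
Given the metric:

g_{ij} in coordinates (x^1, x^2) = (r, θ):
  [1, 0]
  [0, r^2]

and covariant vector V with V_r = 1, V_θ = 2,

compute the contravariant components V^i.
Inverse metric (diagonal): g^{rr} = 1, g^{θθ} = 1/r^2
V^i = g^{ij} V_j:
V^r = (1)(1) + (0)(2) = 1
V^θ = (0)(1) + (1/r^2)(2) = 2/r^2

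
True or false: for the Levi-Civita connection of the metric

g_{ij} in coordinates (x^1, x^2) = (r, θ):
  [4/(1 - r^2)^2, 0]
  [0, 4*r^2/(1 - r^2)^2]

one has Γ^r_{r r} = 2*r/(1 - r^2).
Γ^r_{r r} = (1/2) g^{rr} (∂_r g_{rr} + ∂_r g_{rr} - ∂_r g_{rr}) = (1/2)((1 - r^2)^2/4)((16*r/(1 - r^2)^3) + (16*r/(1 - r^2)^3) - (16*r/(1 - r^2)^3)) = 2*r/(1 - r^2)
This equals the proposed value 2*r/(1 - r^2).
True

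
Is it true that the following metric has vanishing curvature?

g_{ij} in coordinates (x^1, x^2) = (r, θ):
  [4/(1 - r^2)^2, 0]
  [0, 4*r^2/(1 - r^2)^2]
Non-zero Christoffel symbols:
Γ^r_{r r} = 2*r/(1 - r^2)
Γ^r_{θ θ} = (r^3 + r)/(r^2 - 1)
Γ^θ_{r θ} = (-r^2 - 1)/(r^3 - r)
Ricci tensor: R_{rr} = -4/(r^2 - 1)^2, R_{rθ} = 0, R_{θθ} = -4*r^2/(r^2 - 1)^2
The Ricci tensor is non-zero, so the Riemann tensor is non-zero: not flat.
No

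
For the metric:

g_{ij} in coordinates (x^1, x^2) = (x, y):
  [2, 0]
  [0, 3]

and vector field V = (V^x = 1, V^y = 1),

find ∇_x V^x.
All Christoffel symbols are zero.
∇_x V^x = ∂_x V^x + Γ^x_{x j} V^j
  = (0) + (0)(1) + (0)(1)
  = 0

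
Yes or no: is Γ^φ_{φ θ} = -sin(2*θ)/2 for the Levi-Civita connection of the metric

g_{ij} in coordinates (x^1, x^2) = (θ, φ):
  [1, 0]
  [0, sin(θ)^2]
Γ^φ_{φ θ} = (1/2) g^{φφ} (∂_φ g_{φθ} + ∂_θ g_{φφ} - ∂_φ g_{φθ}) = (1/2)(1/sin(θ)^2)((0) + (sin(2*θ)) - (0)) = 1/tan(θ)
This differs from the proposed value -sin(2*θ)/2.
No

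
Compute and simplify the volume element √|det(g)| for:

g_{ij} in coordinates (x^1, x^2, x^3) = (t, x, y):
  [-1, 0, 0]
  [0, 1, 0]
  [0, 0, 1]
det(g) = -1
√|det(g)| = 1
Volume element: dV = 1 dt dx dy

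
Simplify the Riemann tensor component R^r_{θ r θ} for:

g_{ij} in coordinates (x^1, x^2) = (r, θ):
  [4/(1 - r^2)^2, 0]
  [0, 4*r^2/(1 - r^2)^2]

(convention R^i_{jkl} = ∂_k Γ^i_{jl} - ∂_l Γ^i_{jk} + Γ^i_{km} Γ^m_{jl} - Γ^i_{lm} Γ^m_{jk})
Non-zero Christoffel symbols (Γ^k_{ij} = Γ^k_{ji}):
Γ^r_{r r} = 2*r/(1 - r^2)
Γ^r_{θ θ} = (r^3 + r)/(r^2 - 1)
Γ^θ_{r θ} = (-r^2 - 1)/(r^3 - r)
R^r_{θ r θ} = ∂_r Γ^r_{θ θ} - ∂_θ Γ^r_{θ r} + Γ^r_{r m} Γ^m_{θ θ} - Γ^r_{θ m} Γ^m_{θ r}
  = ((r^4 - 4*r^2 - 1)/(r^2 - 1)^2) - (0) + (-2*r^2*(r^2 + 1)/(r^2 - 1)^2) - (-(r^2 + 1)^2/(r^2 - 1)^2) = -4*r^2/(r^2 - 1)^2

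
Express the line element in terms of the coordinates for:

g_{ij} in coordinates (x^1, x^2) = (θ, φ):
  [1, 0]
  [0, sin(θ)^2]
ds^2 = g_{ij} dx^i dx^j; only the non-zero components contribute.
ds^2 = dθ^2 + sin(θ)^2 dφ^2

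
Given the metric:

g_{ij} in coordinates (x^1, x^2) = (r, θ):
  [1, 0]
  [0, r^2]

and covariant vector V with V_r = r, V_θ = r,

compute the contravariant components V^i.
Inverse metric (diagonal): g^{rr} = 1, g^{θθ} = 1/r^2
V^i = g^{ij} V_j:
V^r = (1)(r) + (0)(r) = r
V^θ = (0)(r) + (1/r^2)(r) = 1/r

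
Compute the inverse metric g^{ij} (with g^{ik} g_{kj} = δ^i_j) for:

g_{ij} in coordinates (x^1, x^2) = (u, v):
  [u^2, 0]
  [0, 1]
The metric is diagonal, so g^{ij} is diagonal with entries 1/g_{ii}: diag(1/(u^2), 1).
g^{ij}:
  [1/u^2, 0]
  [0, 1]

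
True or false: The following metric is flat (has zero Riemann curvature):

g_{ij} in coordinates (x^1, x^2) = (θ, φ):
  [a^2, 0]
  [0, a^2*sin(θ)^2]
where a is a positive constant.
Non-zero Christoffel symbols:
Γ^θ_{φ φ} = -sin(2*θ)/2
Γ^φ_{θ φ} = 1/tan(θ)
Ricci tensor: R_{θθ} = 1, R_{θφ} = 0, R_{φφ} = sin(θ)^2
The Ricci tensor is non-zero, so the Riemann tensor is non-zero: not flat.
False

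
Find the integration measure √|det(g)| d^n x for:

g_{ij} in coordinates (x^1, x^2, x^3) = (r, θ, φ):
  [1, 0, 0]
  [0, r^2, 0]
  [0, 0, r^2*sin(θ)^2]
det(g) = r^4*sin(θ)^2
√|det(g)| = r^2*sin(θ) (taking 0 < θ < π so that |sin(θ)| = sin(θ))
Volume element: dV = r^2*sin(θ) dr dθ dφ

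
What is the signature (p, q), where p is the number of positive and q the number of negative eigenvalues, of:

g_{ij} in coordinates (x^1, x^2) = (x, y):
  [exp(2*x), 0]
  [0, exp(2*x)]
The metric is diagonal, so its eigenvalues are the diagonal entries: exp(2*x), exp(2*x) (at a generic point, where coordinate-dependent entries are positive).
2 positive, 0 negative.
(2, 0) - Riemannian (positive definite)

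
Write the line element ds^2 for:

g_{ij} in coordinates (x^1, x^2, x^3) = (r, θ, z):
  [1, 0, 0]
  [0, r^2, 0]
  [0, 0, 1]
ds^2 = g_{ij} dx^i dx^j; only the non-zero components contribute.
ds^2 = dr^2 + r^2 dθ^2 + dz^2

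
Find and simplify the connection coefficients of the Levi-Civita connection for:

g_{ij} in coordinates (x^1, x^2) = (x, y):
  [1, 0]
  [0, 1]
Using Γ^k_{ij} = (1/2) g^{km} (∂_i g_{mj} + ∂_j g_{mi} - ∂_m g_{ij}); the metric is diagonal, so only the m = k term contributes.
Every metric component is constant, so all ∂_m g_{ij} = 0 and every Christoffel symbol vanishes.
All Christoffel symbols are zero.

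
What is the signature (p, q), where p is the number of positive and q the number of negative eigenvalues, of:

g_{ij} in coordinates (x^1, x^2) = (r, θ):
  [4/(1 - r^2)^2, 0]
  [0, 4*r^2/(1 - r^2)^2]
The metric is diagonal, so its eigenvalues are the diagonal entries: 4/(1 - r^2)^2, 4*r^2/(1 - r^2)^2 (at a generic point, where coordinate-dependent entries are positive).
2 positive, 0 negative.
(2, 0) - Riemannian (positive definite)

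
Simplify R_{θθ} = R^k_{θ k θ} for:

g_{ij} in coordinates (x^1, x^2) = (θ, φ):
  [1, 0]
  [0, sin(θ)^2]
Non-zero Christoffel symbols (Γ^k_{ij} = Γ^k_{ji}):
Γ^θ_{φ φ} = -sin(2*θ)/2
Γ^φ_{θ φ} = 1/tan(θ)
R^θ_{θ θ θ} = 0 (a repeated index in an antisymmetric pair)
R^φ_{θ φ θ} = ∂_φ Γ^φ_{θ θ} - ∂_θ Γ^φ_{θ φ} + Γ^φ_{φ m} Γ^m_{θ θ} - Γ^φ_{θ m} Γ^m_{θ φ}
  = (0) - (-1/sin(θ)^2) + (0) - (1/tan(θ)^2) = 1
R_{θθ} = R^θ_{θ θ θ} + R^φ_{θ φ θ} = (0) + (1) = 1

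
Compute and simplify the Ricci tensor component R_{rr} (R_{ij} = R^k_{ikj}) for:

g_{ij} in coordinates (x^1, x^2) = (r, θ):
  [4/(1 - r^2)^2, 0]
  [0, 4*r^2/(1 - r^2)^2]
Non-zero Christoffel symbols (Γ^k_{ij} = Γ^k_{ji}):
Γ^r_{r r} = 2*r/(1 - r^2)
Γ^r_{θ θ} = (r^3 + r)/(r^2 - 1)
Γ^θ_{r θ} = (-r^2 - 1)/(r^3 - r)
R^r_{r r r} = 0 (a repeated index in an antisymmetric pair)
R^θ_{r θ r} = ∂_θ Γ^θ_{r r} - ∂_r Γ^θ_{r θ} + Γ^θ_{θ m} Γ^m_{r r} - Γ^θ_{r m} Γ^m_{r θ}
  = (0) - ((r^4 + 4*r^2 - 1)/(r^3 - r)^2) + (2*(r^2 + 1)/(r^2 - 1)^2) - ((r^2 + 1)^2/(r^3 - r)^2) = -4/(r^2 - 1)^2
R_{rr} = R^r_{r r r} + R^θ_{r θ r} = (0) + (-4/(r^2 - 1)^2) = -4/(r^2 - 1)^2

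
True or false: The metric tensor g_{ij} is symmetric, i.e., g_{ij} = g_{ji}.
By definition the metric is a symmetric bilinear form, g_{ij} = g_{ji}.
True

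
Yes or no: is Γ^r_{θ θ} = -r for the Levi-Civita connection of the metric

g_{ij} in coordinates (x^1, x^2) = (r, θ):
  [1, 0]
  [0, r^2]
Γ^r_{θ θ} = (1/2) g^{rr} (∂_θ g_{rθ} + ∂_θ g_{rθ} - ∂_r g_{θθ}) = (1/2)(1)((0) + (0) - (2*r)) = -r
This equals the proposed value -r.
Yes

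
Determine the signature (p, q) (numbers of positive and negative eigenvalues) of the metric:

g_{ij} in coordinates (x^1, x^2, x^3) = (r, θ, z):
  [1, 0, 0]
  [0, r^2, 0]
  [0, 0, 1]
The metric is diagonal, so its eigenvalues are the diagonal entries: 1, r^2, 1 (at a generic point, where coordinate-dependent entries are positive).
3 positive, 0 negative.
(3, 0) - Riemannian (positive definite)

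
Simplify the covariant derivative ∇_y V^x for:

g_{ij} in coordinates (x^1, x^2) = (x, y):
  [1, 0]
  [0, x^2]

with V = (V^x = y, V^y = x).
Non-zero Christoffel symbols:
Γ^x_{y y} = -x
Γ^y_{x y} = 1/x
∇_y V^x = ∂_y V^x + Γ^x_{y j} V^j
  = (1) + (0)(y) + (-x)(x)
  = 1 - x^2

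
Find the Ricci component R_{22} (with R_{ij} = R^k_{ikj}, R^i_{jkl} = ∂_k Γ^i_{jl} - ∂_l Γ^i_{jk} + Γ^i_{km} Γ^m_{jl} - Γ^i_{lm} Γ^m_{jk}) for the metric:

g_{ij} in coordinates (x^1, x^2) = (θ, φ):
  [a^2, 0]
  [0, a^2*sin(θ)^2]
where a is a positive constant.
Non-zero Christoffel symbols (Γ^k_{ij} = Γ^k_{ji}):
Γ^θ_{φ φ} = -sin(2*θ)/2
Γ^φ_{θ φ} = 1/tan(θ)
R^θ_{φ θ φ} = ∂_θ Γ^θ_{φ φ} - ∂_φ Γ^θ_{φ θ} + Γ^θ_{θ m} Γ^m_{φ φ} - Γ^θ_{φ m} Γ^m_{φ θ}
  = (-cos(2*θ)) - (0) + (0) - (-cos(θ)^2) = sin(θ)^2
R^φ_{φ φ φ} = 0 (a repeated index in an antisymmetric pair)
R_{φφ} = R^θ_{φ θ φ} + R^φ_{φ φ φ} = (sin(θ)^2) + (0) = sin(θ)^2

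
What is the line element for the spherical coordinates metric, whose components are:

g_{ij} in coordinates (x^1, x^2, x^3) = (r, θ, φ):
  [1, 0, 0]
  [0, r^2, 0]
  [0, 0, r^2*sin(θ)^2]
ds^2 = g_{ij} dx^i dx^j; only the non-zero components contribute.
ds^2 = dr^2 + r^2 dθ^2 + r^2*sin(θ)^2 dφ^2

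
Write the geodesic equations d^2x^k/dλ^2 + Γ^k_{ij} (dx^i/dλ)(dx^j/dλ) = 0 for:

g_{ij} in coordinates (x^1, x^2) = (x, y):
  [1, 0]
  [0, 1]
Geodesic equation: d^2x^k/dλ^2 + Γ^k_{ij} (dx^i/dλ)(dx^j/dλ) = 0.
All Christoffel symbols vanish, so the geodesics are straight lines:
d^2x/dλ^2 = 0
d^2y/dλ^2 = 0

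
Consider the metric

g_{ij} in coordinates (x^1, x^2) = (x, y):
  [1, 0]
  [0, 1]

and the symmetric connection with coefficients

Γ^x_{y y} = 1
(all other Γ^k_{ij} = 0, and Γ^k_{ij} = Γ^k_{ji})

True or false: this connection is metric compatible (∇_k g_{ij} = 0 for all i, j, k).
Using ∇_k g_{ij} = ∂_k g_{ij} - Γ^m_{ki} g_{mj} - Γ^m_{kj} g_{im}:
∇_y g_{xy} = (0) - (0) - (1) = -1 ≠ 0
So the connection is not metric compatible (it is not the Levi-Civita connection).
False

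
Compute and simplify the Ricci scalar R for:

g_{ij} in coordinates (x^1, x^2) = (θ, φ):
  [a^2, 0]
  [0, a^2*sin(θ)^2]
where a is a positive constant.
Non-zero Christoffel symbols (Γ^k_{ij} = Γ^k_{ji}):
Γ^θ_{φ φ} = -sin(2*θ)/2
Γ^φ_{θ φ} = 1/tan(θ)
Ricci tensor (R_{ij} = R^k_{ikj}): R_{θθ} = 1, R_{θφ} = 0, R_{φφ} = sin(θ)^2
Inverse metric: g^{θθ} = 1/a^2, g^{φφ} = 1/(a^2*sin(θ)^2)
R = g^{ij} R_{ij} = (1/a^2)(1) + (1/(a^2*sin(θ)^2))(sin(θ)^2) = 2/a^2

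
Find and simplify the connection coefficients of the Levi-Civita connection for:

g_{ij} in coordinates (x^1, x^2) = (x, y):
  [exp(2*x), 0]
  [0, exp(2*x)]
Using Γ^k_{ij} = (1/2) g^{km} (∂_i g_{mj} + ∂_j g_{mi} - ∂_m g_{ij}); the metric is diagonal, so only the m = k term contributes.
Non-zero symbols (using the symmetry Γ^k_{ij} = Γ^k_{ji}):
Γ^x_{x x} = (1/2) g^{xx} (∂_x g_{xx} + ∂_x g_{xx} - ∂_x g_{xx}) = (1/2)(exp(-2*x))((2*exp(2*x)) + (2*exp(2*x)) - (2*exp(2*x))) = 1
Γ^x_{y y} = (1/2) g^{xx} (∂_y g_{xy} + ∂_y g_{xy} - ∂_x g_{yy}) = (1/2)(exp(-2*x))((0) + (0) - (2*exp(2*x))) = -1
Γ^y_{x y} = (1/2) g^{yy} (∂_x g_{yy} + ∂_y g_{yx} - ∂_y g_{xy}) = (1/2)(exp(-2*x))((2*exp(2*x)) + (0) - (0)) = 1
All other Christoffel symbols are zero.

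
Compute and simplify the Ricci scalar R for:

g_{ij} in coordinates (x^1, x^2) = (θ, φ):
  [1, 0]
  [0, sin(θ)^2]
Non-zero Christoffel symbols (Γ^k_{ij} = Γ^k_{ji}):
Γ^θ_{φ φ} = -sin(2*θ)/2
Γ^φ_{θ φ} = 1/tan(θ)
Ricci tensor (R_{ij} = R^k_{ikj}): R_{θθ} = 1, R_{θφ} = 0, R_{φφ} = sin(θ)^2
Inverse metric: g^{θθ} = 1, g^{φφ} = 1/sin(θ)^2
R = g^{ij} R_{ij} = (1)(1) + (1/sin(θ)^2)(sin(θ)^2) = 2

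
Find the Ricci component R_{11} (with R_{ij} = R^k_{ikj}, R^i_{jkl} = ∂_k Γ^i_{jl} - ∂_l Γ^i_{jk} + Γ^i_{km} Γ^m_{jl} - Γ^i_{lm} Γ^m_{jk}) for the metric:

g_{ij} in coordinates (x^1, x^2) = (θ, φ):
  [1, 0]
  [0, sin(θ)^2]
Non-zero Christoffel symbols (Γ^k_{ij} = Γ^k_{ji}):
Γ^θ_{φ φ} = -sin(2*θ)/2
Γ^φ_{θ φ} = 1/tan(θ)
R^θ_{θ θ θ} = 0 (a repeated index in an antisymmetric pair)
R^φ_{θ φ θ} = ∂_φ Γ^φ_{θ θ} - ∂_θ Γ^φ_{θ φ} + Γ^φ_{φ m} Γ^m_{θ θ} - Γ^φ_{θ m} Γ^m_{θ φ}
  = (0) - (-1/sin(θ)^2) + (0) - (1/tan(θ)^2) = 1
R_{θθ} = R^θ_{θ θ θ} + R^φ_{θ φ θ} = (0) + (1) = 1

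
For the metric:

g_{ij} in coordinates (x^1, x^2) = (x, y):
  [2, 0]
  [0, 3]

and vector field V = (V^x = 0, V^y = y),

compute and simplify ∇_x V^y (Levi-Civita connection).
All Christoffel symbols are zero.
∇_x V^y = ∂_x V^y + Γ^y_{x j} V^j
  = (0) + (0)(0) + (0)(y)
  = 0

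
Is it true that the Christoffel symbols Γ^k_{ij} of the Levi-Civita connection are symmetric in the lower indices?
The Levi-Civita connection is torsion-free, which is exactly Γ^k_{ij} = Γ^k_{ji}.
Yes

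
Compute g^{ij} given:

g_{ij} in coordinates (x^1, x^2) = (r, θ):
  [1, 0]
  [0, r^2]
The metric is diagonal, so g^{ij} is diagonal with entries 1/g_{ii}: diag(1, 1/(r^2)).
g^{ij}:
  [1, 0]
  [0, 1/r^2]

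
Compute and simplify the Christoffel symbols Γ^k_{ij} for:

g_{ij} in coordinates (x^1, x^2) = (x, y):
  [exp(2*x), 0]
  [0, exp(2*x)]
Using Γ^k_{ij} = (1/2) g^{km} (∂_i g_{mj} + ∂_j g_{mi} - ∂_m g_{ij}); the metric is diagonal, so only the m = k term contributes.
Non-zero symbols (using the symmetry Γ^k_{ij} = Γ^k_{ji}):
Γ^x_{x x} = (1/2) g^{xx} (∂_x g_{xx} + ∂_x g_{xx} - ∂_x g_{xx}) = (1/2)(exp(-2*x))((2*exp(2*x)) + (2*exp(2*x)) - (2*exp(2*x))) = 1
Γ^x_{y y} = (1/2) g^{xx} (∂_y g_{xy} + ∂_y g_{xy} - ∂_x g_{yy}) = (1/2)(exp(-2*x))((0) + (0) - (2*exp(2*x))) = -1
Γ^y_{x y} = (1/2) g^{yy} (∂_x g_{yy} + ∂_y g_{yx} - ∂_y g_{xy}) = (1/2)(exp(-2*x))((2*exp(2*x)) + (0) - (0)) = 1
All other Christoffel symbols are zero.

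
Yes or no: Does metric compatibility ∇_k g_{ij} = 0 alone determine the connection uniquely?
One also needs vanishing torsion; metric compatibility plus torsion-freeness singles out the Levi-Civita connection.
No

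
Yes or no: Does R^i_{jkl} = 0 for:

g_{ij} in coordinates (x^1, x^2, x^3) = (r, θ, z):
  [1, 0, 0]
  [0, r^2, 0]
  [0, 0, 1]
Non-zero Christoffel symbols:
Γ^r_{θ θ} = -r
Γ^θ_{r θ} = 1/r
Ricci tensor: R_{rr} = 0, R_{rθ} = 0, R_{rz} = 0, R_{θθ} = 0, R_{θz} = 0, R_{zz} = 0
All R_{ij} vanish; in 3 dimensions the Riemann tensor is fully determined by the Ricci tensor, so R^i_{jkl} = 0: the metric is flat (curvilinear coordinates on flat space).
Yes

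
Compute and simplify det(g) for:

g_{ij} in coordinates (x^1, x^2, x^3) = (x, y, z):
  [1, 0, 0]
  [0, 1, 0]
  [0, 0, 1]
Diagonal metric: det(g) = g_{11}·g_{22}·g_{33}
= (1)·(1)·(1)
det(g) = 1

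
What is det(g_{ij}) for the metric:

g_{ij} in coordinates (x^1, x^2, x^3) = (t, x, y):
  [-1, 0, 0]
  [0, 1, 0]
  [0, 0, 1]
Diagonal metric: det(g) = g_{11}·g_{22}·g_{33}
= (-1)·(1)·(1)
det(g) = -1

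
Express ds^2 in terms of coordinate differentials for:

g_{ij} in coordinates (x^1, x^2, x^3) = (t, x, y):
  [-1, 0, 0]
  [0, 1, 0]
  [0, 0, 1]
ds^2 = g_{ij} dx^i dx^j; only the non-zero components contribute.
ds^2 = -dt^2 + dx^2 + dy^2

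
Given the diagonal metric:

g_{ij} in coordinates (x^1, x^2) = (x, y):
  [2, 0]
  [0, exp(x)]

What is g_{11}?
With x^1 = x, x^2 = y, g_{11} = g_{xx} is the row-1, column-1 entry of the matrix.
g_{11} = 2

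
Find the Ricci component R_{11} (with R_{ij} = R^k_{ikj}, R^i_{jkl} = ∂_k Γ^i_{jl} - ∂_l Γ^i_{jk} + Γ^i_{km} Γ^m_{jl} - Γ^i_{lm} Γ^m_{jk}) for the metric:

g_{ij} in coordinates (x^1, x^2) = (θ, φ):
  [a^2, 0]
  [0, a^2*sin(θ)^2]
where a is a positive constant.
Non-zero Christoffel symbols (Γ^k_{ij} = Γ^k_{ji}):
Γ^θ_{φ φ} = -sin(2*θ)/2
Γ^φ_{θ φ} = 1/tan(θ)
R^θ_{θ θ θ} = 0 (a repeated index in an antisymmetric pair)
R^φ_{θ φ θ} = ∂_φ Γ^φ_{θ θ} - ∂_θ Γ^φ_{θ φ} + Γ^φ_{φ m} Γ^m_{θ θ} - Γ^φ_{θ m} Γ^m_{θ φ}
  = (0) - (-1/sin(θ)^2) + (0) - (1/tan(θ)^2) = 1
R_{θθ} = R^θ_{θ θ θ} + R^φ_{θ φ θ} = (0) + (1) = 1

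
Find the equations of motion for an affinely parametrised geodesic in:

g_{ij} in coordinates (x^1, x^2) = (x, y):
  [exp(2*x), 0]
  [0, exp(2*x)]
Geodesic equation: d^2x^k/dλ^2 + Γ^k_{ij} (dx^i/dλ)(dx^j/dλ) = 0.
Non-zero Christoffel symbols:
Γ^x_{x x} = 1
Γ^x_{y y} = -1
Γ^y_{x y} = 1
Substituting (the symmetric pair Γ^k_{ij}, Γ^k_{ji} combines into a factor 2):
d^2x/dλ^2 + (dx/dλ)^2 - (dy/dλ)^2 = 0
d^2y/dλ^2 + 2 (dx/dλ)(dy/dλ) = 0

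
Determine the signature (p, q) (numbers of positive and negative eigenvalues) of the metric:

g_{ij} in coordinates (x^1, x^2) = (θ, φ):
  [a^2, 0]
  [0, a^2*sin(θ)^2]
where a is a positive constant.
The metric is diagonal, so its eigenvalues are the diagonal entries: a^2, a^2*sin(θ)^2 (at a generic point, where coordinate-dependent entries are positive).
2 positive, 0 negative.
(2, 0) - Riemannian (positive definite)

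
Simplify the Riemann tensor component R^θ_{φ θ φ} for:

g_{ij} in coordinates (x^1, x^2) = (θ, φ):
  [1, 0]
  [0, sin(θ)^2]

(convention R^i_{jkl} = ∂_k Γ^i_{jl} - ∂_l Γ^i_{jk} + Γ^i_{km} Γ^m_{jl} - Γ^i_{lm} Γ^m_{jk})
Non-zero Christoffel symbols (Γ^k_{ij} = Γ^k_{ji}):
Γ^θ_{φ φ} = -sin(2*θ)/2
Γ^φ_{θ φ} = 1/tan(θ)
R^θ_{φ θ φ} = ∂_θ Γ^θ_{φ φ} - ∂_φ Γ^θ_{φ θ} + Γ^θ_{θ m} Γ^m_{φ φ} - Γ^θ_{φ m} Γ^m_{φ θ}
  = (-cos(2*θ)) - (0) + (0) - (-cos(θ)^2) = sin(θ)^2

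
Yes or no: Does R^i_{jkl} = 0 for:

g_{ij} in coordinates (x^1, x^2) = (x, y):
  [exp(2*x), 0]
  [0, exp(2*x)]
Non-zero Christoffel symbols:
Γ^x_{x x} = 1
Γ^x_{y y} = -1
Γ^y_{x y} = 1
Ricci tensor: R_{xx} = 0, R_{xy} = 0, R_{yy} = 0
All R_{ij} vanish; in 2 dimensions the Riemann tensor is fully determined by the Ricci tensor, so R^i_{jkl} = 0: the metric is flat (curvilinear coordinates on flat space).
Yes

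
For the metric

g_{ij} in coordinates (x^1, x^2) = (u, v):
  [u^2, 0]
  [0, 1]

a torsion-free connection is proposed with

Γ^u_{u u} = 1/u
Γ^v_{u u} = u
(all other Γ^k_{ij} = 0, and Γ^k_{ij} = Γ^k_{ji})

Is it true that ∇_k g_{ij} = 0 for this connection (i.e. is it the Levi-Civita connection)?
Using ∇_k g_{ij} = ∂_k g_{ij} - Γ^m_{ki} g_{mj} - Γ^m_{kj} g_{im}:
∇_u g_{uv} = (0) - (u) - (0) = -u ≠ 0
So the connection is not metric compatible (it is not the Levi-Civita connection).
No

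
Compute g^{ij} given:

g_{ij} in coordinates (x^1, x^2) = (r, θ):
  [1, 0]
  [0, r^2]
The metric is diagonal, so g^{ij} is diagonal with entries 1/g_{ii}: diag(1, 1/(r^2)).
g^{ij}:
  [1, 0]
  [0, 1/r^2]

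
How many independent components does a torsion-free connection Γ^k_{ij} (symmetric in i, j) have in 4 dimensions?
Γ^k_{ij} has n choices for the upper index and n(n+1)/2 independent symmetric lower index pairs.
Total = 4 × 4×5/2 = 4 × 10 = 40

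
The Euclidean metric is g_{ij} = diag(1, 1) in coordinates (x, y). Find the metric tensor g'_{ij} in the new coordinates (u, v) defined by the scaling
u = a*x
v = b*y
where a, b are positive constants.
Invert the transformation: x = u/a, y = v/b
g'_{ij} = (∂x^k/∂x'^i)(∂x^l/∂x'^j) g_{kl}; with g_{kl} = δ_{kl} this is Σ_k (∂x^k/∂x'^i)(∂x^k/∂x'^j).
Jacobian: ∂x/∂u = 1/a, ∂x/∂v = 0, ∂y/∂u = 0, ∂y/∂v = 1/b
g'_{uu} = (1/a)(1/a) + (0)(0) = 1/a^2
g'_{uv} = (1/a)(0) + (0)(1/b) = 0
g'_{vv} = (0)(0) + (1/b)(1/b) = 1/b^2
g'_{ij} = diag(1/a^2, 1/b^2)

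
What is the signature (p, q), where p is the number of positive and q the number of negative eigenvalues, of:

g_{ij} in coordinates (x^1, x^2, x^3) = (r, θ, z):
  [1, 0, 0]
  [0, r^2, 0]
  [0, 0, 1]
The metric is diagonal, so its eigenvalues are the diagonal entries: 1, r^2, 1 (at a generic point, where coordinate-dependent entries are positive).
3 positive, 0 negative.
(3, 0) - Riemannian (positive definite)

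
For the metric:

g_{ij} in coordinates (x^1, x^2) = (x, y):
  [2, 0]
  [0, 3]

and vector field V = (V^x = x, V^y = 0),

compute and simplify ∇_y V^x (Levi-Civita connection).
All Christoffel symbols are zero.
∇_y V^x = ∂_y V^x + Γ^x_{y j} V^j
  = (0) + (0)(x) + (0)(0)
  = 0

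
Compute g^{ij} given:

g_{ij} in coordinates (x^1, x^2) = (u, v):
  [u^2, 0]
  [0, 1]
The metric is diagonal, so g^{ij} is diagonal with entries 1/g_{ii}: diag(1/(u^2), 1).
g^{ij}:
  [1/u^2, 0]
  [0, 1]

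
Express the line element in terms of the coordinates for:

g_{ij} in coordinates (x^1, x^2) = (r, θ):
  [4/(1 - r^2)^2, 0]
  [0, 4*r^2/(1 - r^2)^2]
ds^2 = g_{ij} dx^i dx^j; only the non-zero components contribute.
ds^2 = (4/(1 - r^2)^2) dr^2 + (4*r^2/(1 - r^2)^2) dθ^2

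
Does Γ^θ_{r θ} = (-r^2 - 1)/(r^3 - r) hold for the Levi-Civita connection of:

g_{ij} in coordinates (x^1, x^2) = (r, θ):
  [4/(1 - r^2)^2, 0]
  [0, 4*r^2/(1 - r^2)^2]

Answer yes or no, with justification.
Γ^θ_{r θ} = (1/2) g^{θθ} (∂_r g_{θθ} + ∂_θ g_{θr} - ∂_θ g_{rθ}) = (1/2)((1 - r^2)^2/(4*r^2))((-8*(r^3 + r)/(r^2 - 1)^3) + (0) - (0)) = (-r^2 - 1)/(r^3 - r)
This equals the proposed value (-r^2 - 1)/(r^3 - r).
Yes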